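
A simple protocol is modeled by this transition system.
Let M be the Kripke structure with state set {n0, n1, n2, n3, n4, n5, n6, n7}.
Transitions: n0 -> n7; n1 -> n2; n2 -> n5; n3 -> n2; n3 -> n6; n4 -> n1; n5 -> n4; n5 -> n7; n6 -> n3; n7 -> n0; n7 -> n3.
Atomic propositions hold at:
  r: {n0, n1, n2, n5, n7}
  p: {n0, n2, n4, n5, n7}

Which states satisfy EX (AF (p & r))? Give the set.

{n0, n1, n2, n3, n4, n5, n7}

Sat(p & r) = {n0, n2, n5, n7}
AF (p & r): least fixpoint, start Z0 = {n0, n2, n5, n7}, add states with every successor in Z. Z1 = {n0, n1, n2, n5, n7}; Z2 = {n0, n1, n2, n4, n5, n7}; fixed.
Sat(AF (p & r)) = {n0, n1, n2, n4, n5, n7}
Sat(EX (AF (p & r))) = {s : some successor in {n0, n1, n2, n4, n5, n7}} = {n0, n1, n2, n3, n4, n5, n7}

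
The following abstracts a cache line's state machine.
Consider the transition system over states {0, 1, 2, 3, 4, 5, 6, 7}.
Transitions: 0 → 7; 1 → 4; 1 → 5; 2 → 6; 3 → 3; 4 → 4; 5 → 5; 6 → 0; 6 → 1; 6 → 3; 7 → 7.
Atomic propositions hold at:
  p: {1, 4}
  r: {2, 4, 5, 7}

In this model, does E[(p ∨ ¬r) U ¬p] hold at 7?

Sat(¬r) = {0, 1, 3, 6}
Sat(p ∨ ¬r) = {0, 1, 3, 4, 6}
Sat(¬p) = {0, 2, 3, 5, 6, 7}
E[(p ∨ ¬r) U ¬p]: least fixpoint, start Z0 = Sat(¬p) = {0, 2, 3, 5, 6, 7}, add states in Sat(p ∨ ¬r) with some successor in Z. Z1 = {0, 1, 2, 3, 5, 6, 7}; fixed.
Sat(E[(p ∨ ¬r) U ¬p]) = {0, 1, 2, 3, 5, 6, 7}
7 ∈ Sat(E[(p ∨ ¬r) U ¬p]) = {0, 1, 2, 3, 5, 6, 7}, so the formula holds at 7.

Yes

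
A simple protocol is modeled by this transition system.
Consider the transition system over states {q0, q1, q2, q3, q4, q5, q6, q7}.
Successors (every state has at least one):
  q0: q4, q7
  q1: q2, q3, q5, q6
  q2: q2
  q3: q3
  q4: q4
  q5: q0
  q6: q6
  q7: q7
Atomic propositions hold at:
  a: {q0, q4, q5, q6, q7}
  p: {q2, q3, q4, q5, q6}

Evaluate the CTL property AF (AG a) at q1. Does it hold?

AG a: greatest fixpoint, start Z0 = {q0, q4, q5, q6, q7}, keep only states in Sat with every successor in Z. Already a fixed point.
Sat(AG a) = {q0, q4, q5, q6, q7}
AF (AG a): least fixpoint, start Z0 = {q0, q4, q5, q6, q7}, add states with every successor in Z. Already a fixed point.
Sat(AF (AG a)) = {q0, q4, q5, q6, q7}
q1 ∉ Sat(AF (AG a)) = {q0, q4, q5, q6, q7}, so the formula does not hold at q1.

No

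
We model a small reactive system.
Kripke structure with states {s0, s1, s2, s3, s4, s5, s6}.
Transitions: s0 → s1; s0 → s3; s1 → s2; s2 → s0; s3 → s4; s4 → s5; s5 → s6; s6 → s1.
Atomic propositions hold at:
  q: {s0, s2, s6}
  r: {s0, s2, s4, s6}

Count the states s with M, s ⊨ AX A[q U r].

A[q U r]: least fixpoint, start Z0 = Sat(r) = {s0, s2, s4, s6}, add states in Sat(q) with every successor in Z. Already a fixed point.
Sat(A[q U r]) = {s0, s2, s4, s6}
Sat(AX A[q U r]) = {s : every successor in {s0, s2, s4, s6}} = {s1, s2, s3, s5}
|Sat(AX A[q U r])| = |{s1, s2, s3, s5}| = 4.

4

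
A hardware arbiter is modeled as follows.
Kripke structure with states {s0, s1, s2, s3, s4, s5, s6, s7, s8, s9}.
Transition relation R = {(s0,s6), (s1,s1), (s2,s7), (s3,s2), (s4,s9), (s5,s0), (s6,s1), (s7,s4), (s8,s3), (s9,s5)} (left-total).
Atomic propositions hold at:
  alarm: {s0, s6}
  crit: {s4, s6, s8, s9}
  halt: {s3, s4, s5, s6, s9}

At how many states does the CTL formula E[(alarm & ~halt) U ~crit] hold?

Sat(~halt) = {s0, s1, s2, s7, s8}
Sat(alarm & ~halt) = {s0}
Sat(~crit) = {s0, s1, s2, s3, s5, s7}
E[(alarm & ~halt) U ~crit]: least fixpoint, start Z0 = Sat(~crit) = {s0, s1, s2, s3, s5, s7}, add states in Sat(alarm & ~halt) with some successor in Z. Already a fixed point.
Sat(E[(alarm & ~halt) U ~crit]) = {s0, s1, s2, s3, s5, s7}
|Sat(E[(alarm & ~halt) U ~crit])| = |{s0, s1, s2, s3, s5, s7}| = 6.

6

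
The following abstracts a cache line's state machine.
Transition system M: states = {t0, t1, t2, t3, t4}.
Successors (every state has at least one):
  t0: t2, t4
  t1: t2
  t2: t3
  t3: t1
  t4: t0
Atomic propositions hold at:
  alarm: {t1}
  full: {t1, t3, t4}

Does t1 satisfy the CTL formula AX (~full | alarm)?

Yes

Sat(~full) = {t0, t2}
Sat(~full | alarm) = {t0, t1, t2}
Sat(AX (~full | alarm)) = {s : every successor in {t0, t1, t2}} = {t1, t3, t4}
t1 ∈ Sat(AX (~full | alarm)) = {t1, t3, t4}, so the formula holds at t1.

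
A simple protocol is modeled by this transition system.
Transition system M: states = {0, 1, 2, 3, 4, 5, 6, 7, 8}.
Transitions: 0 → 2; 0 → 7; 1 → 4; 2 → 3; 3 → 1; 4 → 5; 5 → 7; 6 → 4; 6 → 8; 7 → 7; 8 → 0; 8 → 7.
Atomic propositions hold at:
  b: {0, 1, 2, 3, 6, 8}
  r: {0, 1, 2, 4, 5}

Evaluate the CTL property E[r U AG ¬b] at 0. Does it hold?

Sat(¬b) = {4, 5, 7}
AG ¬b: greatest fixpoint, start Z0 = {4, 5, 7}, keep only states in Sat with every successor in Z. Already a fixed point.
Sat(AG ¬b) = {4, 5, 7}
E[r U AG ¬b]: least fixpoint, start Z0 = Sat(AG ¬b) = {4, 5, 7}, add states in Sat(r) with some successor in Z. Z1 = {0, 1, 4, 5, 7}; fixed.
Sat(E[r U AG ¬b]) = {0, 1, 4, 5, 7}
0 ∈ Sat(E[r U AG ¬b]) = {0, 1, 4, 5, 7}, so the formula holds at 0.

Yes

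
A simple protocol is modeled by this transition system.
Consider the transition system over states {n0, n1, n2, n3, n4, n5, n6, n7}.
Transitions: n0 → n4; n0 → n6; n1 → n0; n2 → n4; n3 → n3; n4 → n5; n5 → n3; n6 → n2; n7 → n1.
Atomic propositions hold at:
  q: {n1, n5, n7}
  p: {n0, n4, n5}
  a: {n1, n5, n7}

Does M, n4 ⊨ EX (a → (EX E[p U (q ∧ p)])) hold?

No

Sat(q ∧ p) = {n5}
E[p U (q ∧ p)]: least fixpoint, start Z0 = Sat((q ∧ p)) = {n5}, add states in Sat(p) with some successor in Z. Z1 = {n4, n5}; Z2 = {n0, n4, n5}; fixed.
Sat(E[p U (q ∧ p)]) = {n0, n4, n5}
Sat(EX E[p U (q ∧ p)]) = {s : some successor in {n0, n4, n5}} = {n0, n1, n2, n4}
Sat(a → (EX E[p U (q ∧ p)])) = {n0, n1, n2, n3, n4, n6}
Sat(EX (a → (EX E[p U (q ∧ p)]))) = {s : some successor in {n0, n1, n2, n3, n4, n6}} = {n0, n1, n2, n3, n5, n6, n7}
n4 ∉ Sat(EX (a → (EX E[p U (q ∧ p)]))) = {n0, n1, n2, n3, n5, n6, n7}, so the formula does not hold at n4.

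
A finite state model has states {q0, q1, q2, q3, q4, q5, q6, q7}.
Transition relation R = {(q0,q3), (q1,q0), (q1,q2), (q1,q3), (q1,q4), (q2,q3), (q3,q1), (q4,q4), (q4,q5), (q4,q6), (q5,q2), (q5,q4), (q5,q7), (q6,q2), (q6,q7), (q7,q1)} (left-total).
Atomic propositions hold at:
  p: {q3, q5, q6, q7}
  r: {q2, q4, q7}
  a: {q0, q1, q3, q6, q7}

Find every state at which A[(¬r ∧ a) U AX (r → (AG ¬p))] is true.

{q0, q2, q3, q6, q7}

Sat(¬r) = {q0, q1, q3, q5, q6}
Sat(¬r ∧ a) = {q0, q1, q3, q6}
Sat(¬p) = {q0, q1, q2, q4}
AG ¬p: greatest fixpoint, start Z0 = {q0, q1, q2, q4}, keep only states in Sat with every successor in Z. Z1 = ∅; fixed.
Sat(AG ¬p) = ∅
Sat(r → (AG ¬p)) = {q0, q1, q3, q5, q6}
Sat(AX (r → (AG ¬p))) = {s : every successor in {q0, q1, q3, q5, q6}} = {q0, q2, q3, q7}
A[(¬r ∧ a) U AX (r → (AG ¬p))]: least fixpoint, start Z0 = Sat(AX (r → (AG ¬p))) = {q0, q2, q3, q7}, add states in Sat(¬r ∧ a) with every successor in Z. Z1 = {q0, q2, q3, q6, q7}; fixed.
Sat(A[(¬r ∧ a) U AX (r → (AG ¬p))]) = {q0, q2, q3, q6, q7}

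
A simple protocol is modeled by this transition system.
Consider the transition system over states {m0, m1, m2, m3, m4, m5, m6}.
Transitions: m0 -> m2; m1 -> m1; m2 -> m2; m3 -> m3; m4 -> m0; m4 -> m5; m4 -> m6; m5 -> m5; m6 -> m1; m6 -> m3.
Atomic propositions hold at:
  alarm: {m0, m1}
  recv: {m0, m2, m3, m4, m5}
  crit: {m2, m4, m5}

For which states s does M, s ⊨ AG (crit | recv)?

{m0, m2, m3, m5}

Sat(crit | recv) = {m0, m2, m3, m4, m5}
AG (crit | recv): greatest fixpoint, start Z0 = {m0, m2, m3, m4, m5}, keep only states in Sat with every successor in Z. Z1 = {m0, m2, m3, m5}; fixed.
Sat(AG (crit | recv)) = {m0, m2, m3, m5}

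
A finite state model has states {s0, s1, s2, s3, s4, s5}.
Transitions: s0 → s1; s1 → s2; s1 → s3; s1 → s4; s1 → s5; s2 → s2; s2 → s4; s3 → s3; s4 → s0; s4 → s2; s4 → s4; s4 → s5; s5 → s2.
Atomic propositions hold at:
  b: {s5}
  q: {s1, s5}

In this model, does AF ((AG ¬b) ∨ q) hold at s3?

Sat(¬b) = {s0, s1, s2, s3, s4}
AG ¬b: greatest fixpoint, start Z0 = {s0, s1, s2, s3, s4}, keep only states in Sat with every successor in Z. Z1 = {s0, s2, s3}; Z2 = {s3}; fixed.
Sat(AG ¬b) = {s3}
Sat((AG ¬b) ∨ q) = {s1, s3, s5}
AF ((AG ¬b) ∨ q): least fixpoint, start Z0 = {s1, s3, s5}, add states with every successor in Z. Z1 = {s0, s1, s3, s5}; fixed.
Sat(AF ((AG ¬b) ∨ q)) = {s0, s1, s3, s5}
s3 ∈ Sat(AF ((AG ¬b) ∨ q)) = {s0, s1, s3, s5}, so the formula holds at s3.

Yes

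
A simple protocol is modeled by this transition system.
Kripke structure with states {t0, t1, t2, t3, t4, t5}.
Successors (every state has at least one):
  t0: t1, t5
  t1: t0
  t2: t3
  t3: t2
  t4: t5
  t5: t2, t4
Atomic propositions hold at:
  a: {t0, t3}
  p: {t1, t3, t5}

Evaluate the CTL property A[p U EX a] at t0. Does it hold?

Sat(EX a) = {s : some successor in {t0, t3}} = {t1, t2}
A[p U EX a]: least fixpoint, start Z0 = Sat(EX a) = {t1, t2}, add states in Sat(p) with every successor in Z. Z1 = {t1, t2, t3}; fixed.
Sat(A[p U EX a]) = {t1, t2, t3}
t0 ∉ Sat(A[p U EX a]) = {t1, t2, t3}, so the formula does not hold at t0.

No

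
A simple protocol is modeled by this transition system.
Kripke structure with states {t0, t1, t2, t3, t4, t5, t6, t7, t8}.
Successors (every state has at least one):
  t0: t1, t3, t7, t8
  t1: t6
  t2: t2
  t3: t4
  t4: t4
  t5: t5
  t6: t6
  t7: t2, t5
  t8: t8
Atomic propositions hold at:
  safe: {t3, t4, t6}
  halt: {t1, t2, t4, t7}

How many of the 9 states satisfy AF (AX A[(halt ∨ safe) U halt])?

Sat(halt ∨ safe) = {t1, t2, t3, t4, t6, t7}
A[(halt ∨ safe) U halt]: least fixpoint, start Z0 = Sat(halt) = {t1, t2, t4, t7}, add states in Sat(halt ∨ safe) with every successor in Z. Z1 = {t1, t2, t3, t4, t7}; fixed.
Sat(A[(halt ∨ safe) U halt]) = {t1, t2, t3, t4, t7}
Sat(AX A[(halt ∨ safe) U halt]) = {s : every successor in {t1, t2, t3, t4, t7}} = {t2, t3, t4}
AF (AX A[(halt ∨ safe) U halt]): least fixpoint, start Z0 = {t2, t3, t4}, add states with every successor in Z. Already a fixed point.
Sat(AF (AX A[(halt ∨ safe) U halt])) = {t2, t3, t4}
|Sat(AF (AX A[(halt ∨ safe) U halt]))| = |{t2, t3, t4}| = 3.

3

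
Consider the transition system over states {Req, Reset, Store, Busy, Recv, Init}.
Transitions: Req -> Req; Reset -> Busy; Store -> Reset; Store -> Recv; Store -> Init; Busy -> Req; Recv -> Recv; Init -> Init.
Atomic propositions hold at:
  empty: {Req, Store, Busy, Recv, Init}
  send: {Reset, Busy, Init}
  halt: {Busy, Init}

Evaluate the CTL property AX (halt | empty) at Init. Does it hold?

Yes

Sat(halt | empty) = {Req, Store, Busy, Recv, Init}
Sat(AX (halt | empty)) = {s : every successor in {Req, Store, Busy, Recv, Init}} = {Req, Reset, Busy, Recv, Init}
Init ∈ Sat(AX (halt | empty)) = {Req, Reset, Busy, Recv, Init}, so the formula holds at Init.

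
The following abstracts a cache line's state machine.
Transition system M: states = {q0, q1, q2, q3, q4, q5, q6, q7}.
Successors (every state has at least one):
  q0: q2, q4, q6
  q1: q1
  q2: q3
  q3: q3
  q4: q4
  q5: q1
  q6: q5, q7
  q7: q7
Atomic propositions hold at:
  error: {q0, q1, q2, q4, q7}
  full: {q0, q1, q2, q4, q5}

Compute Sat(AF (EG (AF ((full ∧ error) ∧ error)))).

{q0, q1, q4, q5}

Sat(full ∧ error) = {q0, q1, q2, q4}
Sat((full ∧ error) ∧ error) = {q0, q1, q2, q4}
AF ((full ∧ error) ∧ error): least fixpoint, start Z0 = {q0, q1, q2, q4}, add states with every successor in Z. Z1 = {q0, q1, q2, q4, q5}; fixed.
Sat(AF ((full ∧ error) ∧ error)) = {q0, q1, q2, q4, q5}
EG (AF ((full ∧ error) ∧ error)): greatest fixpoint, start Z0 = {q0, q1, q2, q4, q5}, keep only states in Sat with some successor in Z. Z1 = {q0, q1, q4, q5}; fixed.
Sat(EG (AF ((full ∧ error) ∧ error))) = {q0, q1, q4, q5}
AF (EG (AF ((full ∧ error) ∧ error))): least fixpoint, start Z0 = {q0, q1, q4, q5}, add states with every successor in Z. Already a fixed point.
Sat(AF (EG (AF ((full ∧ error) ∧ error)))) = {q0, q1, q4, q5}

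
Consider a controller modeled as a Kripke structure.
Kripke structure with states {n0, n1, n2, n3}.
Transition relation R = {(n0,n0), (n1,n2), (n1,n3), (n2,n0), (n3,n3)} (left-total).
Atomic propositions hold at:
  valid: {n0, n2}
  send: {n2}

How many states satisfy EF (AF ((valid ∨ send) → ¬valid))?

2

Sat(valid ∨ send) = {n0, n2}
Sat(¬valid) = {n1, n3}
Sat((valid ∨ send) → ¬valid) = {n1, n3}
AF ((valid ∨ send) → ¬valid): least fixpoint, start Z0 = {n1, n3}, add states with every successor in Z. Already a fixed point.
Sat(AF ((valid ∨ send) → ¬valid)) = {n1, n3}
EF (AF ((valid ∨ send) → ¬valid)): least fixpoint, start Z0 = {n1, n3}, add states with some successor in Z. Already a fixed point.
Sat(EF (AF ((valid ∨ send) → ¬valid))) = {n1, n3}
|Sat(EF (AF ((valid ∨ send) → ¬valid)))| = |{n1, n3}| = 2.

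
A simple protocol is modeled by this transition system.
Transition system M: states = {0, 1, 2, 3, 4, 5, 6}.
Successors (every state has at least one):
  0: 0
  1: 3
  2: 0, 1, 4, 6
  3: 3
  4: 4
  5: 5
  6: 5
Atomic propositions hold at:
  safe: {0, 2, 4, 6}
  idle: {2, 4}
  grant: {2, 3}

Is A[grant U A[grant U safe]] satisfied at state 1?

No

A[grant U safe]: least fixpoint, start Z0 = Sat(safe) = {0, 2, 4, 6}, add states in Sat(grant) with every successor in Z. Already a fixed point.
Sat(A[grant U safe]) = {0, 2, 4, 6}
A[grant U A[grant U safe]]: least fixpoint, start Z0 = Sat(A[grant U safe]) = {0, 2, 4, 6}, add states in Sat(grant) with every successor in Z. Already a fixed point.
Sat(A[grant U A[grant U safe]]) = {0, 2, 4, 6}
1 ∉ Sat(A[grant U A[grant U safe]]) = {0, 2, 4, 6}, so the formula does not hold at 1.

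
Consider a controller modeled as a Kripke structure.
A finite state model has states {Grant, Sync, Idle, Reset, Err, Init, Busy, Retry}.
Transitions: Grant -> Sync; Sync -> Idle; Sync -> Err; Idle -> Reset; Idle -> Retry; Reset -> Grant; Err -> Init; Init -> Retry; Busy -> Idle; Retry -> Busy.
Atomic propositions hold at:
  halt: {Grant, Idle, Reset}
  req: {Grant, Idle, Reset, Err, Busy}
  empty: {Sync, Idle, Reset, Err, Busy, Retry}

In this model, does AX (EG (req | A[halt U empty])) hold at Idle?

A[halt U empty]: least fixpoint, start Z0 = Sat(empty) = {Sync, Idle, Reset, Err, Busy, Retry}, add states in Sat(halt) with every successor in Z. Z1 = {Grant, Sync, Idle, Reset, Err, Busy, Retry}; fixed.
Sat(A[halt U empty]) = {Grant, Sync, Idle, Reset, Err, Busy, Retry}
Sat(req | A[halt U empty]) = {Grant, Sync, Idle, Reset, Err, Busy, Retry}
EG (req | A[halt U empty]): greatest fixpoint, start Z0 = {Grant, Sync, Idle, Reset, Err, Busy, Retry}, keep only states in Sat with some successor in Z. Z1 = {Grant, Sync, Idle, Reset, Busy, Retry}; fixed.
Sat(EG (req | A[halt U empty])) = {Grant, Sync, Idle, Reset, Busy, Retry}
Sat(AX (EG (req | A[halt U empty]))) = {s : every successor in {Grant, Sync, Idle, Reset, Busy, Retry}} = {Grant, Idle, Reset, Init, Busy, Retry}
Idle ∈ Sat(AX (EG (req | A[halt U empty]))) = {Grant, Idle, Reset, Init, Busy, Retry}, so the formula holds at Idle.

Yes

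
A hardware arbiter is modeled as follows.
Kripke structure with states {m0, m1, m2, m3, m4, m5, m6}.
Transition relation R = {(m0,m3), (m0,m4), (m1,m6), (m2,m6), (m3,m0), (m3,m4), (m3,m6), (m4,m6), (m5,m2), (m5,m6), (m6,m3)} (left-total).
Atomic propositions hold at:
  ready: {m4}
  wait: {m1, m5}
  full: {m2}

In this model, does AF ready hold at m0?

No

AF ready: least fixpoint, start Z0 = {m4}, add states with every successor in Z. Already a fixed point.
Sat(AF ready) = {m4}
m0 ∉ Sat(AF ready) = {m4}, so the formula does not hold at m0.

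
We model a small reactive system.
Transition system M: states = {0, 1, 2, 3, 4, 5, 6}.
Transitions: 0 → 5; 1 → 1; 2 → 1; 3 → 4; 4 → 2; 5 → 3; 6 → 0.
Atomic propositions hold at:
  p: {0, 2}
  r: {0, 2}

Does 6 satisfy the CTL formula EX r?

Sat(EX r) = {s : some successor in {0, 2}} = {4, 6}
6 ∈ Sat(EX r) = {4, 6}, so the formula holds at 6.

Yes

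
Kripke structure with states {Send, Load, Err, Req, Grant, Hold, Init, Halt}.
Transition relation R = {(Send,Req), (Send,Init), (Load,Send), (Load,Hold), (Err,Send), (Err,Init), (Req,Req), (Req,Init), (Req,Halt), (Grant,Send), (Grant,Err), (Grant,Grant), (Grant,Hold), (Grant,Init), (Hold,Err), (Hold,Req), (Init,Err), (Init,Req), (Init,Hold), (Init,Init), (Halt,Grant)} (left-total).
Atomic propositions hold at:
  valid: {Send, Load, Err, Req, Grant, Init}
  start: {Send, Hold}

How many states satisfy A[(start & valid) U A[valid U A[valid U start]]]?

Sat(start & valid) = {Send}
A[valid U start]: least fixpoint, start Z0 = Sat(start) = {Send, Hold}, add states in Sat(valid) with every successor in Z. Z1 = {Send, Load, Hold}; fixed.
Sat(A[valid U start]) = {Send, Load, Hold}
A[valid U A[valid U start]]: least fixpoint, start Z0 = Sat(A[valid U start]) = {Send, Load, Hold}, add states in Sat(valid) with every successor in Z. Already a fixed point.
Sat(A[valid U A[valid U start]]) = {Send, Load, Hold}
A[(start & valid) U A[valid U A[valid U start]]]: least fixpoint, start Z0 = Sat(A[valid U A[valid U start]]) = {Send, Load, Hold}, add states in Sat(start & valid) with every successor in Z. Already a fixed point.
Sat(A[(start & valid) U A[valid U A[valid U start]]]) = {Send, Load, Hold}
|Sat(A[(start & valid) U A[valid U A[valid U start]]])| = |{Send, Load, Hold}| = 3.

3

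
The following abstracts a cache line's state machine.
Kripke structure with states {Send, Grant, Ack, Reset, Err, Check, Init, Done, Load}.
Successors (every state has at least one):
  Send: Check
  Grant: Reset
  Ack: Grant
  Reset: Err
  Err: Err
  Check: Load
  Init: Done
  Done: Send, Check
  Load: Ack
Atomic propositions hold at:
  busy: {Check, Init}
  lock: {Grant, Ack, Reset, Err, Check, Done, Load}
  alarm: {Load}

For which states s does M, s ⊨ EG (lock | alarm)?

Sat(lock | alarm) = {Grant, Ack, Reset, Err, Check, Done, Load}
EG (lock | alarm): greatest fixpoint, start Z0 = {Grant, Ack, Reset, Err, Check, Done, Load}, keep only states in Sat with some successor in Z. Already a fixed point.
Sat(EG (lock | alarm)) = {Grant, Ack, Reset, Err, Check, Done, Load}

{Grant, Ack, Reset, Err, Check, Done, Load}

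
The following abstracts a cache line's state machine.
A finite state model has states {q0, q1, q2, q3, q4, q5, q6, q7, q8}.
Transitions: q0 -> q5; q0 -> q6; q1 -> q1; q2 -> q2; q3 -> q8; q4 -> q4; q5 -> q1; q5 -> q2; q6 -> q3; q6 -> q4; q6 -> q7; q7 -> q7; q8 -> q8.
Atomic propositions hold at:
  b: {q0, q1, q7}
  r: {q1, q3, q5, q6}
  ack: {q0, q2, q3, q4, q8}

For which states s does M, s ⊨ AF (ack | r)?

{q0, q1, q2, q3, q4, q5, q6, q8}

Sat(ack | r) = {q0, q1, q2, q3, q4, q5, q6, q8}
AF (ack | r): least fixpoint, start Z0 = {q0, q1, q2, q3, q4, q5, q6, q8}, add states with every successor in Z. Already a fixed point.
Sat(AF (ack | r)) = {q0, q1, q2, q3, q4, q5, q6, q8}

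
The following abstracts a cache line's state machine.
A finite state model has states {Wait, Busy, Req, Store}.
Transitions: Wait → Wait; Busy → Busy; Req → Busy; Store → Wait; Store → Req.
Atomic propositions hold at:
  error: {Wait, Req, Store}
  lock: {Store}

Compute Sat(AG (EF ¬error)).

{Busy, Req}

Sat(¬error) = {Busy}
EF ¬error: least fixpoint, start Z0 = {Busy}, add states with some successor in Z. Z1 = {Busy, Req}; Z2 = {Busy, Req, Store}; fixed.
Sat(EF ¬error) = {Busy, Req, Store}
AG (EF ¬error): greatest fixpoint, start Z0 = {Busy, Req, Store}, keep only states in Sat with every successor in Z. Z1 = {Busy, Req}; fixed.
Sat(AG (EF ¬error)) = {Busy, Req}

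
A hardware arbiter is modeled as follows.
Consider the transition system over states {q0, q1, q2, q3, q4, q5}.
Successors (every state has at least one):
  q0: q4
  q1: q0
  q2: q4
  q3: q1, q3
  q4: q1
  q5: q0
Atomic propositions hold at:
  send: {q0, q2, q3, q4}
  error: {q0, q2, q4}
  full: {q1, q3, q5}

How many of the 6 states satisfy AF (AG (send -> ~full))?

5

Sat(~full) = {q0, q2, q4}
Sat(send -> ~full) = {q0, q1, q2, q4, q5}
AG (send -> ~full): greatest fixpoint, start Z0 = {q0, q1, q2, q4, q5}, keep only states in Sat with every successor in Z. Already a fixed point.
Sat(AG (send -> ~full)) = {q0, q1, q2, q4, q5}
AF (AG (send -> ~full)): least fixpoint, start Z0 = {q0, q1, q2, q4, q5}, add states with every successor in Z. Already a fixed point.
Sat(AF (AG (send -> ~full))) = {q0, q1, q2, q4, q5}
|Sat(AF (AG (send -> ~full)))| = |{q0, q1, q2, q4, q5}| = 5.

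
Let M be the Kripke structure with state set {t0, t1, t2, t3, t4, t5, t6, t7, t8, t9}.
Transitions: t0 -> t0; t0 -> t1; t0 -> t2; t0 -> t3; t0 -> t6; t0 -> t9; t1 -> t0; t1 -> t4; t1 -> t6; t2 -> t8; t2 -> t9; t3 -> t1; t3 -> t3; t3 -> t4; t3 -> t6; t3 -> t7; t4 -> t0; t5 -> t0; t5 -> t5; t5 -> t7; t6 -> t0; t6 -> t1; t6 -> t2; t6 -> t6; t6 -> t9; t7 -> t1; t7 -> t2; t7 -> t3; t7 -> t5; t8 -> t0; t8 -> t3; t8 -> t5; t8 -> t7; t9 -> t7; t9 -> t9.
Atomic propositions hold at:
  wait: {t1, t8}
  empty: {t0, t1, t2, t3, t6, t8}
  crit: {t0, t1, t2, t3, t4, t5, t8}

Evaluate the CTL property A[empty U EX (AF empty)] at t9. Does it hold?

No

AF empty: least fixpoint, start Z0 = {t0, t1, t2, t3, t6, t8}, add states with every successor in Z. Z1 = {t0, t1, t2, t3, t4, t6, t8}; fixed.
Sat(AF empty) = {t0, t1, t2, t3, t4, t6, t8}
Sat(EX (AF empty)) = {s : some successor in {t0, t1, t2, t3, t4, t6, t8}} = {t0, t1, t2, t3, t4, t5, t6, t7, t8}
A[empty U EX (AF empty)]: least fixpoint, start Z0 = Sat(EX (AF empty)) = {t0, t1, t2, t3, t4, t5, t6, t7, t8}, add states in Sat(empty) with every successor in Z. Already a fixed point.
Sat(A[empty U EX (AF empty)]) = {t0, t1, t2, t3, t4, t5, t6, t7, t8}
t9 ∉ Sat(A[empty U EX (AF empty)]) = {t0, t1, t2, t3, t4, t5, t6, t7, t8}, so the formula does not hold at t9.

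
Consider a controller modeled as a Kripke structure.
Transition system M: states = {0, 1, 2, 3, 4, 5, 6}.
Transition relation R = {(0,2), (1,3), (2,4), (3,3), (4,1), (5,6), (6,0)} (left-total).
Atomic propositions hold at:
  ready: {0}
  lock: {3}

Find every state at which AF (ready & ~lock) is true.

{0, 5, 6}

Sat(~lock) = {0, 1, 2, 4, 5, 6}
Sat(ready & ~lock) = {0}
AF (ready & ~lock): least fixpoint, start Z0 = {0}, add states with every successor in Z. Z1 = {0, 6}; Z2 = {0, 5, 6}; fixed.
Sat(AF (ready & ~lock)) = {0, 5, 6}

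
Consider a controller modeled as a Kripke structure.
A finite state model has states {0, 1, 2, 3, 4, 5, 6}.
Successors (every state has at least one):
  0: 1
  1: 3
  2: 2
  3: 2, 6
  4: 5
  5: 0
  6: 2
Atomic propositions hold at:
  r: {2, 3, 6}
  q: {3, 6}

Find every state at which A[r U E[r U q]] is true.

E[r U q]: least fixpoint, start Z0 = Sat(q) = {3, 6}, add states in Sat(r) with some successor in Z. Already a fixed point.
Sat(E[r U q]) = {3, 6}
A[r U E[r U q]]: least fixpoint, start Z0 = Sat(E[r U q]) = {3, 6}, add states in Sat(r) with every successor in Z. Already a fixed point.
Sat(A[r U E[r U q]]) = {3, 6}

{3, 6}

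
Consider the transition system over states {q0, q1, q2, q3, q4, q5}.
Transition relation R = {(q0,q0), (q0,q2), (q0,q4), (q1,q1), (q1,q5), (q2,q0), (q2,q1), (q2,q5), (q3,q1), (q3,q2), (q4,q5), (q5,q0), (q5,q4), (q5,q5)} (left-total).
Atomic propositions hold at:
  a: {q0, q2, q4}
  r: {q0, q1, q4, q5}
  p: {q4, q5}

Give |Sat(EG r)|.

EG r: greatest fixpoint, start Z0 = {q0, q1, q4, q5}, keep only states in Sat with some successor in Z. Already a fixed point.
Sat(EG r) = {q0, q1, q4, q5}
|Sat(EG r)| = |{q0, q1, q4, q5}| = 4.

4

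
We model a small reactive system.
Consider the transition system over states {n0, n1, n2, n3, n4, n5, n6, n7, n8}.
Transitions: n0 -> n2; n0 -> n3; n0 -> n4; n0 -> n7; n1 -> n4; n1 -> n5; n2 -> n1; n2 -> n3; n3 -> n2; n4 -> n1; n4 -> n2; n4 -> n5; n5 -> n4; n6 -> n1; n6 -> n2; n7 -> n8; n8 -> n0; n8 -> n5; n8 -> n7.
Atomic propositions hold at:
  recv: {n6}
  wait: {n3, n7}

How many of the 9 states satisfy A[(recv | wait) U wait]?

Sat(recv | wait) = {n3, n6, n7}
A[(recv | wait) U wait]: least fixpoint, start Z0 = Sat(wait) = {n3, n7}, add states in Sat(recv | wait) with every successor in Z. Already a fixed point.
Sat(A[(recv | wait) U wait]) = {n3, n7}
|Sat(A[(recv | wait) U wait])| = |{n3, n7}| = 2.

2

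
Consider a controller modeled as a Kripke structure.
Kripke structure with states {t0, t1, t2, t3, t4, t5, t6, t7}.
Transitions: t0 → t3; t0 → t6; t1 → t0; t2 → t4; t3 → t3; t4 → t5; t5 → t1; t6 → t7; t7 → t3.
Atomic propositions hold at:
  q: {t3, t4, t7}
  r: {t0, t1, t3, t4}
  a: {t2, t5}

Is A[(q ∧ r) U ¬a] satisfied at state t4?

Yes

Sat(q ∧ r) = {t3, t4}
Sat(¬a) = {t0, t1, t3, t4, t6, t7}
A[(q ∧ r) U ¬a]: least fixpoint, start Z0 = Sat(¬a) = {t0, t1, t3, t4, t6, t7}, add states in Sat(q ∧ r) with every successor in Z. Already a fixed point.
Sat(A[(q ∧ r) U ¬a]) = {t0, t1, t3, t4, t6, t7}
t4 ∈ Sat(A[(q ∧ r) U ¬a]) = {t0, t1, t3, t4, t6, t7}, so the formula holds at t4.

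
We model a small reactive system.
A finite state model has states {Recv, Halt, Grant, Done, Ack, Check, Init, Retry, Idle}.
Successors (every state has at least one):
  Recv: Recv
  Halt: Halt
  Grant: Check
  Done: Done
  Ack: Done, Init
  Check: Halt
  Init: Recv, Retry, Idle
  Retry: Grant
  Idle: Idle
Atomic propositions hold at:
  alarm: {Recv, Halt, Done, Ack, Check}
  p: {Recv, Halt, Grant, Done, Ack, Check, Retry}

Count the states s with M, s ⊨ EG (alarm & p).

5

Sat(alarm & p) = {Recv, Halt, Done, Ack, Check}
EG (alarm & p): greatest fixpoint, start Z0 = {Recv, Halt, Done, Ack, Check}, keep only states in Sat with some successor in Z. Already a fixed point.
Sat(EG (alarm & p)) = {Recv, Halt, Done, Ack, Check}
|Sat(EG (alarm & p))| = |{Recv, Halt, Done, Ack, Check}| = 5.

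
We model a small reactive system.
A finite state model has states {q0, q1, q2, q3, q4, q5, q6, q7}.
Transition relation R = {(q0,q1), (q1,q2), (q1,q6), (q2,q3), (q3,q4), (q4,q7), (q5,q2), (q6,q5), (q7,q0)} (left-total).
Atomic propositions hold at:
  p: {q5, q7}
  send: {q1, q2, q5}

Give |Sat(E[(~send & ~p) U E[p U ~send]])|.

Sat(~send) = {q0, q3, q4, q6, q7}
Sat(~p) = {q0, q1, q2, q3, q4, q6}
Sat(~send & ~p) = {q0, q3, q4, q6}
E[p U ~send]: least fixpoint, start Z0 = Sat(~send) = {q0, q3, q4, q6, q7}, add states in Sat(p) with some successor in Z. Already a fixed point.
Sat(E[p U ~send]) = {q0, q3, q4, q6, q7}
E[(~send & ~p) U E[p U ~send]]: least fixpoint, start Z0 = Sat(E[p U ~send]) = {q0, q3, q4, q6, q7}, add states in Sat(~send & ~p) with some successor in Z. Already a fixed point.
Sat(E[(~send & ~p) U E[p U ~send]]) = {q0, q3, q4, q6, q7}
|Sat(E[(~send & ~p) U E[p U ~send]])| = |{q0, q3, q4, q6, q7}| = 5.

5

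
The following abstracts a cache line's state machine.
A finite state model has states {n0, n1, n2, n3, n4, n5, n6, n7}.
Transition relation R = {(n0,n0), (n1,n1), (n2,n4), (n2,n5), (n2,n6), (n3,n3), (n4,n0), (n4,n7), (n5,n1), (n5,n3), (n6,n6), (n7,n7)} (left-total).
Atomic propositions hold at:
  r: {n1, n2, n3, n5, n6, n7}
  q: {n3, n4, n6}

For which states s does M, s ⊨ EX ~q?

Sat(~q) = {n0, n1, n2, n5, n7}
Sat(EX ~q) = {s : some successor in {n0, n1, n2, n5, n7}} = {n0, n1, n2, n4, n5, n7}

{n0, n1, n2, n4, n5, n7}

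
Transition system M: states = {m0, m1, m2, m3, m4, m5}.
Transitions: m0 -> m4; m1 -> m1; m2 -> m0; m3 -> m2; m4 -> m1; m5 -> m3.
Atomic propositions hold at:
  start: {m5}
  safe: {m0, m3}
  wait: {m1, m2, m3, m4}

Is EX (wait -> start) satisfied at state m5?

No

Sat(wait -> start) = {m0, m5}
Sat(EX (wait -> start)) = {s : some successor in {m0, m5}} = {m2}
m5 ∉ Sat(EX (wait -> start)) = {m2}, so the formula does not hold at m5.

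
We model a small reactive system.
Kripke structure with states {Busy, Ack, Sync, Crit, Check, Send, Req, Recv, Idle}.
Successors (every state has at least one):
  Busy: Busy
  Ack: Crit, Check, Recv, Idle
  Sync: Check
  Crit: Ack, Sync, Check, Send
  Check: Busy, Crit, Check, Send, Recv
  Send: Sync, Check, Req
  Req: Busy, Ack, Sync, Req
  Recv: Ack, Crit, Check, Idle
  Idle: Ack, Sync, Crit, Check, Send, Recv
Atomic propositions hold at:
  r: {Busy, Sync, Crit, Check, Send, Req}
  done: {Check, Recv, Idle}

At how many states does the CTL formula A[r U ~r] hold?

Sat(~r) = {Ack, Recv, Idle}
A[r U ~r]: least fixpoint, start Z0 = Sat(~r) = {Ack, Recv, Idle}, add states in Sat(r) with every successor in Z. Already a fixed point.
Sat(A[r U ~r]) = {Ack, Recv, Idle}
|Sat(A[r U ~r])| = |{Ack, Recv, Idle}| = 3.

3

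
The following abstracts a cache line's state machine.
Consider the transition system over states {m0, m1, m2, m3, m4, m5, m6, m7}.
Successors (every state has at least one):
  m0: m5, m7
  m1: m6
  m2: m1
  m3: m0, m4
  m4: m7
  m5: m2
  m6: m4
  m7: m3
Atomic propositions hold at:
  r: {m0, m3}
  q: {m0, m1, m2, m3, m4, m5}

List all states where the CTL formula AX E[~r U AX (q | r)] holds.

{m0, m1, m2, m4, m5, m6, m7}

Sat(~r) = {m1, m2, m4, m5, m6, m7}
Sat(q | r) = {m0, m1, m2, m3, m4, m5}
Sat(AX (q | r)) = {s : every successor in {m0, m1, m2, m3, m4, m5}} = {m2, m3, m5, m6, m7}
E[~r U AX (q | r)]: least fixpoint, start Z0 = Sat(AX (q | r)) = {m2, m3, m5, m6, m7}, add states in Sat(~r) with some successor in Z. Z1 = {m1, m2, m3, m4, m5, m6, m7}; fixed.
Sat(E[~r U AX (q | r)]) = {m1, m2, m3, m4, m5, m6, m7}
Sat(AX E[~r U AX (q | r)]) = {s : every successor in {m1, m2, m3, m4, m5, m6, m7}} = {m0, m1, m2, m4, m5, m6, m7}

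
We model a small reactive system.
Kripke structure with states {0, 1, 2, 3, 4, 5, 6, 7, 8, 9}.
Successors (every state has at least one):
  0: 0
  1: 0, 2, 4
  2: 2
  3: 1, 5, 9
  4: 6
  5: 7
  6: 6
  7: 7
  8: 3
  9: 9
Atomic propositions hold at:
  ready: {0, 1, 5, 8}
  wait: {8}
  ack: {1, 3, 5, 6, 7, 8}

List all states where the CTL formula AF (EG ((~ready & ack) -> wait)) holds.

Sat(~ready) = {2, 3, 4, 6, 7, 9}
Sat(~ready & ack) = {3, 6, 7}
Sat((~ready & ack) -> wait) = {0, 1, 2, 4, 5, 8, 9}
EG ((~ready & ack) -> wait): greatest fixpoint, start Z0 = {0, 1, 2, 4, 5, 8, 9}, keep only states in Sat with some successor in Z. Z1 = {0, 1, 2, 9}; fixed.
Sat(EG ((~ready & ack) -> wait)) = {0, 1, 2, 9}
AF (EG ((~ready & ack) -> wait)): least fixpoint, start Z0 = {0, 1, 2, 9}, add states with every successor in Z. Already a fixed point.
Sat(AF (EG ((~ready & ack) -> wait))) = {0, 1, 2, 9}

{0, 1, 2, 9}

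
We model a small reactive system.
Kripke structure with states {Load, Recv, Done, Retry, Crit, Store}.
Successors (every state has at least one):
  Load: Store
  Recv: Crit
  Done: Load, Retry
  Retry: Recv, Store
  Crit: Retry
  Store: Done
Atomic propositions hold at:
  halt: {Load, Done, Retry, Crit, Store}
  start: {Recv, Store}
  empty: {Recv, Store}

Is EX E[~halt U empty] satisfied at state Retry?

Sat(~halt) = {Recv}
E[~halt U empty]: least fixpoint, start Z0 = Sat(empty) = {Recv, Store}, add states in Sat(~halt) with some successor in Z. Already a fixed point.
Sat(E[~halt U empty]) = {Recv, Store}
Sat(EX E[~halt U empty]) = {s : some successor in {Recv, Store}} = {Load, Retry}
Retry ∈ Sat(EX E[~halt U empty]) = {Load, Retry}, so the formula holds at Retry.

Yes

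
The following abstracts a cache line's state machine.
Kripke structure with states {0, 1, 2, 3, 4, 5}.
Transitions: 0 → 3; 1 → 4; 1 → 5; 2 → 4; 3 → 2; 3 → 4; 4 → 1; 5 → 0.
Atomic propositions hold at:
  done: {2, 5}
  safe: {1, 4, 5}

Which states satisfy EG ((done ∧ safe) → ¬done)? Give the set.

Sat(done ∧ safe) = {5}
Sat(¬done) = {0, 1, 3, 4}
Sat((done ∧ safe) → ¬done) = {0, 1, 2, 3, 4}
EG ((done ∧ safe) → ¬done): greatest fixpoint, start Z0 = {0, 1, 2, 3, 4}, keep only states in Sat with some successor in Z. Already a fixed point.
Sat(EG ((done ∧ safe) → ¬done)) = {0, 1, 2, 3, 4}

{0, 1, 2, 3, 4}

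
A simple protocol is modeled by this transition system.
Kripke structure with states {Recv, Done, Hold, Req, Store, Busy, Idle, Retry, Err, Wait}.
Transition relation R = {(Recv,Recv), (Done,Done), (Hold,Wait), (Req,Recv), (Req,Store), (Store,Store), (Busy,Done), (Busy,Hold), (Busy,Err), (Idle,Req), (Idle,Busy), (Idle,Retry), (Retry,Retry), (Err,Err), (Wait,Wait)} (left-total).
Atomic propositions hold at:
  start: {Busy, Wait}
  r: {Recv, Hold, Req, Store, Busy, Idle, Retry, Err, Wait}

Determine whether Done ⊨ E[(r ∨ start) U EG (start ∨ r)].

No

Sat(r ∨ start) = {Recv, Hold, Req, Store, Busy, Idle, Retry, Err, Wait}
Sat(start ∨ r) = {Recv, Hold, Req, Store, Busy, Idle, Retry, Err, Wait}
EG (start ∨ r): greatest fixpoint, start Z0 = {Recv, Hold, Req, Store, Busy, Idle, Retry, Err, Wait}, keep only states in Sat with some successor in Z. Already a fixed point.
Sat(EG (start ∨ r)) = {Recv, Hold, Req, Store, Busy, Idle, Retry, Err, Wait}
E[(r ∨ start) U EG (start ∨ r)]: least fixpoint, start Z0 = Sat(EG (start ∨ r)) = {Recv, Hold, Req, Store, Busy, Idle, Retry, Err, Wait}, add states in Sat(r ∨ start) with some successor in Z. Already a fixed point.
Sat(E[(r ∨ start) U EG (start ∨ r)]) = {Recv, Hold, Req, Store, Busy, Idle, Retry, Err, Wait}
Done ∉ Sat(E[(r ∨ start) U EG (start ∨ r)]) = {Recv, Hold, Req, Store, Busy, Idle, Retry, Err, Wait}, so the formula does not hold at Done.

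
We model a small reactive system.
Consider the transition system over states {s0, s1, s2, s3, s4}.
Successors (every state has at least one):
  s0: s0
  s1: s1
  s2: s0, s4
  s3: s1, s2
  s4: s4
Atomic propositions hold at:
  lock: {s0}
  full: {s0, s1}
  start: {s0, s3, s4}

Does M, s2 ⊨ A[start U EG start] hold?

EG start: greatest fixpoint, start Z0 = {s0, s3, s4}, keep only states in Sat with some successor in Z. Z1 = {s0, s4}; fixed.
Sat(EG start) = {s0, s4}
A[start U EG start]: least fixpoint, start Z0 = Sat(EG start) = {s0, s4}, add states in Sat(start) with every successor in Z. Already a fixed point.
Sat(A[start U EG start]) = {s0, s4}
s2 ∉ Sat(A[start U EG start]) = {s0, s4}, so the formula does not hold at s2.

No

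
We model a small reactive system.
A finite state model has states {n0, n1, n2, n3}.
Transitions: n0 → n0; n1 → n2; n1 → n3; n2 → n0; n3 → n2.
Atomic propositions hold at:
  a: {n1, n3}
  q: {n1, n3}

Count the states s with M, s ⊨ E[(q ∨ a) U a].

Sat(q ∨ a) = {n1, n3}
E[(q ∨ a) U a]: least fixpoint, start Z0 = Sat(a) = {n1, n3}, add states in Sat(q ∨ a) with some successor in Z. Already a fixed point.
Sat(E[(q ∨ a) U a]) = {n1, n3}
|Sat(E[(q ∨ a) U a])| = |{n1, n3}| = 2.

2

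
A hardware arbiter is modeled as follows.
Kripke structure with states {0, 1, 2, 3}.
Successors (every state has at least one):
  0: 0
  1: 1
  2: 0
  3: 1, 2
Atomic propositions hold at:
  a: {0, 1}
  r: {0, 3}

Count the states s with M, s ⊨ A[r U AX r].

2

Sat(AX r) = {s : every successor in {0, 3}} = {0, 2}
A[r U AX r]: least fixpoint, start Z0 = Sat(AX r) = {0, 2}, add states in Sat(r) with every successor in Z. Already a fixed point.
Sat(A[r U AX r]) = {0, 2}
|Sat(A[r U AX r])| = |{0, 2}| = 2.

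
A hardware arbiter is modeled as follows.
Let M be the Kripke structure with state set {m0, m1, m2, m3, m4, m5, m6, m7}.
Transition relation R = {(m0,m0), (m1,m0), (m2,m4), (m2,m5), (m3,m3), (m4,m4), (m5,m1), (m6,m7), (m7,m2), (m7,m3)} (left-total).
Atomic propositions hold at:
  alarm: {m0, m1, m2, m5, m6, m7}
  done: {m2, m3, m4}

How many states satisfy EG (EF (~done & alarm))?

6

Sat(~done) = {m0, m1, m5, m6, m7}
Sat(~done & alarm) = {m0, m1, m5, m6, m7}
EF (~done & alarm): least fixpoint, start Z0 = {m0, m1, m5, m6, m7}, add states with some successor in Z. Z1 = {m0, m1, m2, m5, m6, m7}; fixed.
Sat(EF (~done & alarm)) = {m0, m1, m2, m5, m6, m7}
EG (EF (~done & alarm)): greatest fixpoint, start Z0 = {m0, m1, m2, m5, m6, m7}, keep only states in Sat with some successor in Z. Already a fixed point.
Sat(EG (EF (~done & alarm))) = {m0, m1, m2, m5, m6, m7}
|Sat(EG (EF (~done & alarm)))| = |{m0, m1, m2, m5, m6, m7}| = 6.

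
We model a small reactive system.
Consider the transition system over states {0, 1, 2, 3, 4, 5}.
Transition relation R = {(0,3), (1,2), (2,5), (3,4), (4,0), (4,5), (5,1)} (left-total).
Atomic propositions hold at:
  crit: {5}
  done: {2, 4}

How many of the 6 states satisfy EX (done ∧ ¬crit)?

Sat(¬crit) = {0, 1, 2, 3, 4}
Sat(done ∧ ¬crit) = {2, 4}
Sat(EX (done ∧ ¬crit)) = {s : some successor in {2, 4}} = {1, 3}
|Sat(EX (done ∧ ¬crit))| = |{1, 3}| = 2.

2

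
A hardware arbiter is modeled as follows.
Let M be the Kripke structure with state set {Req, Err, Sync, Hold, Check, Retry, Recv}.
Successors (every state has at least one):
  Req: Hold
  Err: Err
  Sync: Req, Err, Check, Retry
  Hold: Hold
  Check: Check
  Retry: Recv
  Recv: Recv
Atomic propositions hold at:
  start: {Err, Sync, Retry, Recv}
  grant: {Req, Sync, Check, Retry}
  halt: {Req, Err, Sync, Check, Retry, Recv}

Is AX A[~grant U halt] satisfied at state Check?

Sat(~grant) = {Err, Hold, Recv}
A[~grant U halt]: least fixpoint, start Z0 = Sat(halt) = {Req, Err, Sync, Check, Retry, Recv}, add states in Sat(~grant) with every successor in Z. Already a fixed point.
Sat(A[~grant U halt]) = {Req, Err, Sync, Check, Retry, Recv}
Sat(AX A[~grant U halt]) = {s : every successor in {Req, Err, Sync, Check, Retry, Recv}} = {Err, Sync, Check, Retry, Recv}
Check ∈ Sat(AX A[~grant U halt]) = {Err, Sync, Check, Retry, Recv}, so the formula holds at Check.

Yes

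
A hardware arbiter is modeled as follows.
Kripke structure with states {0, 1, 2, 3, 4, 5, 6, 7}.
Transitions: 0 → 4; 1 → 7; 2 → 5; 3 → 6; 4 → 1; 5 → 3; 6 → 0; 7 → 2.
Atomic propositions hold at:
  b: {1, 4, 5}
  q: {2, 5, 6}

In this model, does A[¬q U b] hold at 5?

Yes

Sat(¬q) = {0, 1, 3, 4, 7}
A[¬q U b]: least fixpoint, start Z0 = Sat(b) = {1, 4, 5}, add states in Sat(¬q) with every successor in Z. Z1 = {0, 1, 4, 5}; fixed.
Sat(A[¬q U b]) = {0, 1, 4, 5}
5 ∈ Sat(A[¬q U b]) = {0, 1, 4, 5}, so the formula holds at 5.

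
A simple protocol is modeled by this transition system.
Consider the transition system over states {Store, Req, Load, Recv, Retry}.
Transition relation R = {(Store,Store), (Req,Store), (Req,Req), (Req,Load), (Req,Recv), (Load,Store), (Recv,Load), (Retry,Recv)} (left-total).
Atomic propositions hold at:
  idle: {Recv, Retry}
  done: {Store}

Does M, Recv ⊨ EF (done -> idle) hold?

Yes

Sat(done -> idle) = {Req, Load, Recv, Retry}
EF (done -> idle): least fixpoint, start Z0 = {Req, Load, Recv, Retry}, add states with some successor in Z. Already a fixed point.
Sat(EF (done -> idle)) = {Req, Load, Recv, Retry}
Recv ∈ Sat(EF (done -> idle)) = {Req, Load, Recv, Retry}, so the formula holds at Recv.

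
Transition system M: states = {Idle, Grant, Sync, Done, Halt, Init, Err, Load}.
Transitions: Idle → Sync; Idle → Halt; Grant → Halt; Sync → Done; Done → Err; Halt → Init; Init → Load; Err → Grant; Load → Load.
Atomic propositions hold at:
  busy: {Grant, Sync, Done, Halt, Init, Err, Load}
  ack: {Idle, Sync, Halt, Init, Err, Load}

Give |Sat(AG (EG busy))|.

EG busy: greatest fixpoint, start Z0 = {Grant, Sync, Done, Halt, Init, Err, Load}, keep only states in Sat with some successor in Z. Already a fixed point.
Sat(EG busy) = {Grant, Sync, Done, Halt, Init, Err, Load}
AG (EG busy): greatest fixpoint, start Z0 = {Grant, Sync, Done, Halt, Init, Err, Load}, keep only states in Sat with every successor in Z. Already a fixed point.
Sat(AG (EG busy)) = {Grant, Sync, Done, Halt, Init, Err, Load}
|Sat(AG (EG busy))| = |{Grant, Sync, Done, Halt, Init, Err, Load}| = 7.

7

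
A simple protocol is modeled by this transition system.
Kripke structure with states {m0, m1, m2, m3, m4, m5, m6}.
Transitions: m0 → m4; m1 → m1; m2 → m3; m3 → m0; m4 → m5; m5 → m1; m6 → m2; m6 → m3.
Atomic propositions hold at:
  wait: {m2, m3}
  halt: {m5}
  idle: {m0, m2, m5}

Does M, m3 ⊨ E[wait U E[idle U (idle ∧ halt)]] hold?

No

Sat(idle ∧ halt) = {m5}
E[idle U (idle ∧ halt)]: least fixpoint, start Z0 = Sat((idle ∧ halt)) = {m5}, add states in Sat(idle) with some successor in Z. Already a fixed point.
Sat(E[idle U (idle ∧ halt)]) = {m5}
E[wait U E[idle U (idle ∧ halt)]]: least fixpoint, start Z0 = Sat(E[idle U (idle ∧ halt)]) = {m5}, add states in Sat(wait) with some successor in Z. Already a fixed point.
Sat(E[wait U E[idle U (idle ∧ halt)]]) = {m5}
m3 ∉ Sat(E[wait U E[idle U (idle ∧ halt)]]) = {m5}, so the formula does not hold at m3.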